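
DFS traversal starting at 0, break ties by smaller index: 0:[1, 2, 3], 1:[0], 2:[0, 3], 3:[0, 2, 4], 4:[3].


DFS stack-based: start with [0]
Visit order: [0, 1, 2, 3, 4]


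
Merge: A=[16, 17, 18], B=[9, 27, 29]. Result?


Compare heads, take smaller each step.
Merged: [9, 16, 17, 18, 27, 29]


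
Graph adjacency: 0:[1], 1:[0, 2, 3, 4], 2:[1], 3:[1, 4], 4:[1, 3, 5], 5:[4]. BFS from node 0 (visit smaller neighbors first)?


BFS queue: start with [0]
Visit order: [0, 1, 2, 3, 4, 5]


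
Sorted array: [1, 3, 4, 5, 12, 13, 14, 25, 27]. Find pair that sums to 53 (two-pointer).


Two pointers: lo=0, hi=8
No pair sums to 53


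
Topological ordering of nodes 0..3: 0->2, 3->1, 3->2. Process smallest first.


Kahn's algorithm, process smallest node first
Order: [0, 3, 1, 2]


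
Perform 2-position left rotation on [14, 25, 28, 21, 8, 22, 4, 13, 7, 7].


Left rotate by 2: [28, 21, 8, 22, 4, 13, 7, 7, 14, 25]


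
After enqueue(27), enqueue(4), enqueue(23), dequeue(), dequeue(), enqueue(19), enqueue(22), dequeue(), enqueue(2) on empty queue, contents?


enqueue(27) -> [27]
enqueue(4) -> [27, 4]
enqueue(23) -> [27, 4, 23]
dequeue() returns 27 -> [4, 23]
dequeue() returns 4 -> [23]
enqueue(19) -> [23, 19]
enqueue(22) -> [23, 19, 22]
dequeue() returns 23 -> [19, 22]
enqueue(2) -> [19, 22, 2]
Final queue (front to back): [19, 22, 2]


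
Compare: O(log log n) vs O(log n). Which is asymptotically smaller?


double-logarithmic grows slower than logarithmic
O(log log n) is asymptotically smaller; O(log n) grows faster


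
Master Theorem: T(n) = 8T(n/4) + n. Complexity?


a=8, b=4, c=1. log_4(8)=1.5 > c=1. Case 1: O(n^log_b(a)) = O(n^1.500)
Complexity: O(n^1.500)


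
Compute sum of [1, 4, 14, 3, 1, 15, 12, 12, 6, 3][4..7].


Prefix sums: [0, 1, 5, 19, 22, 23, 38, 50, 62, 68, 71]
Sum[4..7] = prefix[8] - prefix[4] = 62 - 22 = 40


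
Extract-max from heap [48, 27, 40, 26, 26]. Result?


Max = 48
Replace root with last, heapify down
Resulting heap: [40, 27, 26, 26]


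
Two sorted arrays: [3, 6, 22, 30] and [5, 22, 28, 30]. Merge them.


Compare heads, take smaller each step.
Merged: [3, 5, 6, 22, 22, 28, 30, 30]


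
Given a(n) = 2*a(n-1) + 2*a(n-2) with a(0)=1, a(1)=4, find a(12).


Build bottom-up:
...a(10)=31648, a(11)=86464, a(12)=2*86464+2*31648=236224


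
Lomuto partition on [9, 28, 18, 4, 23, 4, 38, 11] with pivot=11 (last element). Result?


Elements <= 11 go left of pivot.
Result: [9, 4, 4, 11, 23, 18, 38, 28], pivot at index 3


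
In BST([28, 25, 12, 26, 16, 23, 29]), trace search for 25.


BST root = 28
Search for 25: compare at each node
Path: [28, 25]


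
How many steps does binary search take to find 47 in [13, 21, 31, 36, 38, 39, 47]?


Search for 47:
[0,6] mid=3 arr[3]=36
[4,6] mid=5 arr[5]=39
[6,6] mid=6 arr[6]=47
Total: 3 comparisons


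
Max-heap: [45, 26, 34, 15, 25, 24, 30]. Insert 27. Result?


Append 27: [45, 26, 34, 15, 25, 24, 30, 27]
Bubble up: swap idx 7(27) with idx 3(15); swap idx 3(27) with idx 1(26)
Result: [45, 27, 34, 26, 25, 24, 30, 15]


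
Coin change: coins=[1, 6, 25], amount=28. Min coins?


dp[0]=0; dp[i]=1+min(dp[i-c] for c in coins)
...dp[23]=8, dp[24]=4, dp[25]=1, dp[26]=2, dp[27]=3, dp[28]=4
Minimum coins for 28 = 4


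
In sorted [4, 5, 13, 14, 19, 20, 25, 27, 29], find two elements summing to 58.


Two pointers: lo=0, hi=8
No pair sums to 58


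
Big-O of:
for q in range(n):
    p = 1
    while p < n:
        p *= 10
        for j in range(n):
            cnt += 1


Per nesting level: O(n) * O(log n) * O(n) = O(n^2 log n)
Complexity: O(n^2 log n)


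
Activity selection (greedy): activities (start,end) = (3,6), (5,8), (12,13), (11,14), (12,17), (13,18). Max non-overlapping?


Greedy: pick earliest-ending, then skip overlaps.
Selected (3 activities): [(3, 6), (12, 13), (13, 18)]


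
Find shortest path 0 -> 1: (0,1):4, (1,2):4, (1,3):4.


Dijkstra from 0:
Distances: {0: 0, 1: 4, 2: 8, 3: 8}
Shortest distance to 1 = 4, path = [0, 1]


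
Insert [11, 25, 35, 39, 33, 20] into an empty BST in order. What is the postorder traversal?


Root = 11; build tree by BST insertion.
Postorder traversal: [20, 33, 39, 35, 25, 11]


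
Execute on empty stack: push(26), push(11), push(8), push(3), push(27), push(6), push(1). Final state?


push(26) -> [26]
push(11) -> [26, 11]
push(8) -> [26, 11, 8]
push(3) -> [26, 11, 8, 3]
push(27) -> [26, 11, 8, 3, 27]
push(6) -> [26, 11, 8, 3, 27, 6]
push(1) -> [26, 11, 8, 3, 27, 6, 1]
Final stack (bottom to top): [26, 11, 8, 3, 27, 6, 1]


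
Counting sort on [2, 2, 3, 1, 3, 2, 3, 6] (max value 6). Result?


Count array: [0, 1, 3, 3, 0, 0, 1]
Reconstruct: [1, 2, 2, 2, 3, 3, 3, 6]


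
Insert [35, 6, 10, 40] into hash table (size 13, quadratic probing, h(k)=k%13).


Insertions: 35->slot 9; 6->slot 6; 10->slot 10; 40->slot 1
Table: [None, 40, None, None, None, None, 6, None, None, 35, 10, None, None]


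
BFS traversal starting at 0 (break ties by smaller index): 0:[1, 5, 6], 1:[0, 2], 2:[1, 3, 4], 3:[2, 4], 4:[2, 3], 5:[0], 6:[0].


BFS queue: start with [0]
Visit order: [0, 1, 5, 6, 2, 3, 4]


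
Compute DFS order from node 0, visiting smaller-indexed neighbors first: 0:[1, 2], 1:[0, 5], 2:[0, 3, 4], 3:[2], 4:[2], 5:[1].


DFS stack-based: start with [0]
Visit order: [0, 1, 5, 2, 3, 4]


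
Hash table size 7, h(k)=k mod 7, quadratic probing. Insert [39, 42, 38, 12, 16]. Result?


Insertions: 39->slot 4; 42->slot 0; 38->slot 3; 12->slot 5; 16->slot 2
Table: [42, None, 16, 38, 39, 12, None]


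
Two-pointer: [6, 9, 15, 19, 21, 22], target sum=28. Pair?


Two pointers: lo=0, hi=5
Found pair: (6, 22) summing to 28


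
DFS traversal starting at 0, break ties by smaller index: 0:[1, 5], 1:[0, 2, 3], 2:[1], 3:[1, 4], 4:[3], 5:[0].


DFS stack-based: start with [0]
Visit order: [0, 1, 2, 3, 4, 5]


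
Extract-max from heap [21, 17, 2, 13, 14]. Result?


Max = 21
Replace root with last, heapify down
Resulting heap: [17, 14, 2, 13]


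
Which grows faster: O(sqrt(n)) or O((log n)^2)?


polylogarithmic grows slower than sublinear
O((log n)^2) is asymptotically smaller; O(sqrt(n)) grows faster


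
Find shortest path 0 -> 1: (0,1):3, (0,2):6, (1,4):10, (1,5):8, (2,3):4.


Dijkstra from 0:
Distances: {0: 0, 1: 3, 2: 6, 3: 10, 4: 13, 5: 11}
Shortest distance to 1 = 3, path = [0, 1]


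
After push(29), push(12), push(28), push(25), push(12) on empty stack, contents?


push(29) -> [29]
push(12) -> [29, 12]
push(28) -> [29, 12, 28]
push(25) -> [29, 12, 28, 25]
push(12) -> [29, 12, 28, 25, 12]
Final stack (bottom to top): [29, 12, 28, 25, 12]


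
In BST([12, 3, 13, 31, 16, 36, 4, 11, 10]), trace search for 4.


BST root = 12
Search for 4: compare at each node
Path: [12, 3, 4]


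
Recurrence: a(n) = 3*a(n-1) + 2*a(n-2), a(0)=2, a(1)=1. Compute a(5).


Build bottom-up:
...a(3)=23, a(4)=83, a(5)=3*83+2*23=295


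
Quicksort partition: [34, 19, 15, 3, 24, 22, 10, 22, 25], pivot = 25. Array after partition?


Elements <= 25 go left of pivot.
Result: [19, 15, 3, 24, 22, 10, 22, 25, 34], pivot at index 7


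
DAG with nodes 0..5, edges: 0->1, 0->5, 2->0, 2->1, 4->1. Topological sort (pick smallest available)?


Kahn's algorithm, process smallest node first
Order: [2, 0, 3, 4, 1, 5]


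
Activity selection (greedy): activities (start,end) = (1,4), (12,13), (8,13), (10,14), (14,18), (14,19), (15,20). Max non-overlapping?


Greedy: pick earliest-ending, then skip overlaps.
Selected (3 activities): [(1, 4), (12, 13), (14, 18)]


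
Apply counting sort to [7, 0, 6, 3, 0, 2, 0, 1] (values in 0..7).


Count array: [3, 1, 1, 1, 0, 0, 1, 1]
Reconstruct: [0, 0, 0, 1, 2, 3, 6, 7]


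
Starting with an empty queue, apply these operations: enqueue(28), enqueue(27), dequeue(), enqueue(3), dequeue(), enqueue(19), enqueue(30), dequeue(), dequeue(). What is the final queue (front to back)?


enqueue(28) -> [28]
enqueue(27) -> [28, 27]
dequeue() returns 28 -> [27]
enqueue(3) -> [27, 3]
dequeue() returns 27 -> [3]
enqueue(19) -> [3, 19]
enqueue(30) -> [3, 19, 30]
dequeue() returns 3 -> [19, 30]
dequeue() returns 19 -> [30]
Final queue (front to back): [30]


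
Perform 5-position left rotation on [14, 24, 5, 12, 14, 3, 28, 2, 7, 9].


Left rotate by 5: [3, 28, 2, 7, 9, 14, 24, 5, 12, 14]


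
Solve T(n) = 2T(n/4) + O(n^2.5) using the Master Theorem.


a=2, b=4, c=2.5. log_4(2)=0.5 < c=2.5. Case 3: O(n^c) = O(n^2.500)
Complexity: O(n^2.500)


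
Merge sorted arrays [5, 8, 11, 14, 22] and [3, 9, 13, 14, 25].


Compare heads, take smaller each step.
Merged: [3, 5, 8, 9, 11, 13, 14, 14, 22, 25]


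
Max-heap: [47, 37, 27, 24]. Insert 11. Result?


Append 11: [47, 37, 27, 24, 11]
Bubble up: no swaps needed
Result: [47, 37, 27, 24, 11]


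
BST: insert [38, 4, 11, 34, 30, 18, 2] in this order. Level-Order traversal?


Root = 38; build tree by BST insertion.
Level-Order traversal: [38, 4, 2, 11, 34, 30, 18]


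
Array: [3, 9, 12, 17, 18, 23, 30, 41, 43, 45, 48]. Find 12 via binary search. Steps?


Search for 12:
[0,10] mid=5 arr[5]=23
[0,4] mid=2 arr[2]=12
Total: 2 comparisons


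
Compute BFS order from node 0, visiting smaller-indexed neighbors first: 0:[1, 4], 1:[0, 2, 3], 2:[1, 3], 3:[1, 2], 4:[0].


BFS queue: start with [0]
Visit order: [0, 1, 4, 2, 3]


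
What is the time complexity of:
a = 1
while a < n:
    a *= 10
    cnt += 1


Per nesting level: O(log n) = O(log n)
Complexity: O(log n)


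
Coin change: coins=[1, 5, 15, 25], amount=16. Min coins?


dp[0]=0; dp[i]=1+min(dp[i-c] for c in coins)
...dp[11]=3, dp[12]=4, dp[13]=5, dp[14]=6, dp[15]=1, dp[16]=2
Minimum coins for 16 = 2


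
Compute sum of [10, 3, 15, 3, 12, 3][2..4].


Prefix sums: [0, 10, 13, 28, 31, 43, 46]
Sum[2..4] = prefix[5] - prefix[2] = 43 - 13 = 30


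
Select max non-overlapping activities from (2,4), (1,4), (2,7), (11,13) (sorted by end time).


Greedy: pick earliest-ending, then skip overlaps.
Selected (2 activities): [(2, 4), (11, 13)]


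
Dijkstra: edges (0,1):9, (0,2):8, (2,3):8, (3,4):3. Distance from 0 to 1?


Dijkstra from 0:
Distances: {0: 0, 1: 9, 2: 8, 3: 16, 4: 19}
Shortest distance to 1 = 9, path = [0, 1]


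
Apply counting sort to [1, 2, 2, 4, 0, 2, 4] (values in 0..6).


Count array: [1, 1, 3, 0, 2, 0, 0]
Reconstruct: [0, 1, 2, 2, 2, 4, 4]


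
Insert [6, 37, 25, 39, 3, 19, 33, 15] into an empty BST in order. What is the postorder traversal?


Root = 6; build tree by BST insertion.
Postorder traversal: [3, 15, 19, 33, 25, 39, 37, 6]


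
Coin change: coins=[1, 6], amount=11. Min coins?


dp[0]=0; dp[i]=1+min(dp[i-c] for c in coins)
...dp[6]=1, dp[7]=2, dp[8]=3, dp[9]=4, dp[10]=5, dp[11]=6
Minimum coins for 11 = 6


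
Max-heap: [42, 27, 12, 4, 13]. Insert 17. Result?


Append 17: [42, 27, 12, 4, 13, 17]
Bubble up: swap idx 5(17) with idx 2(12)
Result: [42, 27, 17, 4, 13, 12]


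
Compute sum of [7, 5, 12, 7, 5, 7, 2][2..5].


Prefix sums: [0, 7, 12, 24, 31, 36, 43, 45]
Sum[2..5] = prefix[6] - prefix[2] = 43 - 12 = 31


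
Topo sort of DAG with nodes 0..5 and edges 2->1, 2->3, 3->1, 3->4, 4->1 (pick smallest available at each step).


Kahn's algorithm, process smallest node first
Order: [0, 2, 3, 4, 1, 5]


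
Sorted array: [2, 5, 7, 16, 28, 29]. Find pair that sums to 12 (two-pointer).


Two pointers: lo=0, hi=5
Found pair: (5, 7) summing to 12


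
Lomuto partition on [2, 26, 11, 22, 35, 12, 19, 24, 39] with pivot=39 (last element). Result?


Elements <= 39 go left of pivot.
Result: [2, 26, 11, 22, 35, 12, 19, 24, 39], pivot at index 8


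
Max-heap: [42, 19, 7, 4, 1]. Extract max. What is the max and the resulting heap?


Max = 42
Replace root with last, heapify down
Resulting heap: [19, 4, 7, 1]


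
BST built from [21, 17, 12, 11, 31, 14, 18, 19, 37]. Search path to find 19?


BST root = 21
Search for 19: compare at each node
Path: [21, 17, 18, 19]


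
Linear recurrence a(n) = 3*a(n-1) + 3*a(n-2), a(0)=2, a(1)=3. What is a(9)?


Build bottom-up:
...a(7)=11259, a(8)=42687, a(9)=3*42687+3*11259=161838


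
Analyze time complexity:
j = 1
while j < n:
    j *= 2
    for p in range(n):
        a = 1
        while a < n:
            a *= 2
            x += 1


Per nesting level: O(log n) * O(n) * O(log n) = O(n (log n)^2)
Complexity: O(n (log n)^2)


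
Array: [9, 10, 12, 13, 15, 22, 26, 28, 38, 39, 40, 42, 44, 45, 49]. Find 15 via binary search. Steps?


Search for 15:
[0,14] mid=7 arr[7]=28
[0,6] mid=3 arr[3]=13
[4,6] mid=5 arr[5]=22
[4,4] mid=4 arr[4]=15
Total: 4 comparisons


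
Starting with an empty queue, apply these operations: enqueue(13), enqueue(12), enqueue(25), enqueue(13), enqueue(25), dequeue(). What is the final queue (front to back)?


enqueue(13) -> [13]
enqueue(12) -> [13, 12]
enqueue(25) -> [13, 12, 25]
enqueue(13) -> [13, 12, 25, 13]
enqueue(25) -> [13, 12, 25, 13, 25]
dequeue() returns 13 -> [12, 25, 13, 25]
Final queue (front to back): [12, 25, 13, 25]


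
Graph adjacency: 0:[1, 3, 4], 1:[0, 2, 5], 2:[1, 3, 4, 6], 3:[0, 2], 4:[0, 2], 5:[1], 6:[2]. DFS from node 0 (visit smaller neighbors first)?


DFS stack-based: start with [0]
Visit order: [0, 1, 2, 3, 4, 6, 5]


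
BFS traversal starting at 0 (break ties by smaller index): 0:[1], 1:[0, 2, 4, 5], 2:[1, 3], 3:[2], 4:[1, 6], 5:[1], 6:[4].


BFS queue: start with [0]
Visit order: [0, 1, 2, 4, 5, 3, 6]


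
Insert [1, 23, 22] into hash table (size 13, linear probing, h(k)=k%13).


Insertions: 1->slot 1; 23->slot 10; 22->slot 9
Table: [None, 1, None, None, None, None, None, None, None, 22, 23, None, None]


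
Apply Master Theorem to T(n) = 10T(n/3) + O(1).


a=10, b=3, c=0. log_3(10)=2.096 > c=0. Case 1: O(n^log_b(a)) = O(n^2.096)
Complexity: O(n^2.096)


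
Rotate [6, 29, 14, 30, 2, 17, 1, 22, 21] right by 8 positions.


Right rotate by 8: [29, 14, 30, 2, 17, 1, 22, 21, 6]


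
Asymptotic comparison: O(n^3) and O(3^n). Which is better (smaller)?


cubic grows slower than exponential (base 3)
O(n^3) is asymptotically smaller; O(3^n) grows faster


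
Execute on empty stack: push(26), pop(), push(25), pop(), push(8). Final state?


push(26) -> [26]
pop() returns 26 -> []
push(25) -> [25]
pop() returns 25 -> []
push(8) -> [8]
Final stack (bottom to top): [8]


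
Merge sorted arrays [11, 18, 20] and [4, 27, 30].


Compare heads, take smaller each step.
Merged: [4, 11, 18, 20, 27, 30]


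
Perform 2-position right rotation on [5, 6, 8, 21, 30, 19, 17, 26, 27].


Right rotate by 2: [26, 27, 5, 6, 8, 21, 30, 19, 17]


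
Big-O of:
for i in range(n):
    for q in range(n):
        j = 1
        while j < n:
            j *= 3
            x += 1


Per nesting level: O(n) * O(n) * O(log n) = O(n^2 log n)
Complexity: O(n^2 log n)


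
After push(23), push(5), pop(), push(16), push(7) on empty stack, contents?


push(23) -> [23]
push(5) -> [23, 5]
pop() returns 5 -> [23]
push(16) -> [23, 16]
push(7) -> [23, 16, 7]
Final stack (bottom to top): [23, 16, 7]


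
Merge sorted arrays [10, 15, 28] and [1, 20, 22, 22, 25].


Compare heads, take smaller each step.
Merged: [1, 10, 15, 20, 22, 22, 25, 28]


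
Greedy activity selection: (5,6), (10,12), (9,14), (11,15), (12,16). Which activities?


Greedy: pick earliest-ending, then skip overlaps.
Selected (3 activities): [(5, 6), (10, 12), (12, 16)]


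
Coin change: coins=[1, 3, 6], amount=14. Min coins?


dp[0]=0; dp[i]=1+min(dp[i-c] for c in coins)
...dp[9]=2, dp[10]=3, dp[11]=4, dp[12]=2, dp[13]=3, dp[14]=4
Minimum coins for 14 = 4


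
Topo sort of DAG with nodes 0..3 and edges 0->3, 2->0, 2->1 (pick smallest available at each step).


Kahn's algorithm, process smallest node first
Order: [2, 0, 1, 3]


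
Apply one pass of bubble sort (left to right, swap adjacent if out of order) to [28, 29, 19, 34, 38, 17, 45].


After one pass: [28, 19, 29, 34, 17, 38, 45]


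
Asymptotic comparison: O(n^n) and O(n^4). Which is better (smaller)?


quartic grows slower than n^n
O(n^4) is asymptotically smaller; O(n^n) grows faster


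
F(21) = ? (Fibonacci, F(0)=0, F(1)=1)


F(n)=F(n-1)+F(n-2)
...F(19)=4181, F(20)=6765, F(21)=10946


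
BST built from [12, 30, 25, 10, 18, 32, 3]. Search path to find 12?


BST root = 12
Search for 12: compare at each node
Path: [12]


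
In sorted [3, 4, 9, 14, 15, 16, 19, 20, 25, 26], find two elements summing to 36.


Two pointers: lo=0, hi=9
Found pair: (16, 20) summing to 36


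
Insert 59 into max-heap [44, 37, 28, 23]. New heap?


Append 59: [44, 37, 28, 23, 59]
Bubble up: swap idx 4(59) with idx 1(37); swap idx 1(59) with idx 0(44)
Result: [59, 44, 28, 23, 37]


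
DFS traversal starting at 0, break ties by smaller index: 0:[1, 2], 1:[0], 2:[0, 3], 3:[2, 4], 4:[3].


DFS stack-based: start with [0]
Visit order: [0, 1, 2, 3, 4]


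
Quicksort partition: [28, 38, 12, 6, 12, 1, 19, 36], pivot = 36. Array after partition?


Elements <= 36 go left of pivot.
Result: [28, 12, 6, 12, 1, 19, 36, 38], pivot at index 6


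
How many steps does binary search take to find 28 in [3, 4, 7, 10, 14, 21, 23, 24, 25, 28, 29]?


Search for 28:
[0,10] mid=5 arr[5]=21
[6,10] mid=8 arr[8]=25
[9,10] mid=9 arr[9]=28
Total: 3 comparisons


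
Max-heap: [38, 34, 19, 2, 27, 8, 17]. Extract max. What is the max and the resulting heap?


Max = 38
Replace root with last, heapify down
Resulting heap: [34, 27, 19, 2, 17, 8]


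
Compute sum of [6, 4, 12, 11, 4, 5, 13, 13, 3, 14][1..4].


Prefix sums: [0, 6, 10, 22, 33, 37, 42, 55, 68, 71, 85]
Sum[1..4] = prefix[5] - prefix[1] = 37 - 6 = 31


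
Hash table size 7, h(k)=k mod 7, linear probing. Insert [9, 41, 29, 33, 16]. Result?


Insertions: 9->slot 2; 41->slot 6; 29->slot 1; 33->slot 5; 16->slot 3
Table: [None, 29, 9, 16, None, 33, 41]


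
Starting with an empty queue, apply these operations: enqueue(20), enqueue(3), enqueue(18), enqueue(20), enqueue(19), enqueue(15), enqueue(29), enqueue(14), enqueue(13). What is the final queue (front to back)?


enqueue(20) -> [20]
enqueue(3) -> [20, 3]
enqueue(18) -> [20, 3, 18]
enqueue(20) -> [20, 3, 18, 20]
enqueue(19) -> [20, 3, 18, 20, 19]
enqueue(15) -> [20, 3, 18, 20, 19, 15]
enqueue(29) -> [20, 3, 18, 20, 19, 15, 29]
enqueue(14) -> [20, 3, 18, 20, 19, 15, 29, 14]
enqueue(13) -> [20, 3, 18, 20, 19, 15, 29, 14, 13]
Final queue (front to back): [20, 3, 18, 20, 19, 15, 29, 14, 13]


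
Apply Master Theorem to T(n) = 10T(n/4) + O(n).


a=10, b=4, c=1. log_4(10)=1.661 > c=1. Case 1: O(n^log_b(a)) = O(n^1.661)
Complexity: O(n^1.661)


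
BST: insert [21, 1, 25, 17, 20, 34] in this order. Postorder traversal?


Root = 21; build tree by BST insertion.
Postorder traversal: [20, 17, 1, 34, 25, 21]


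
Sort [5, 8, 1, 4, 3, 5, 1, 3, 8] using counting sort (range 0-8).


Count array: [0, 2, 0, 2, 1, 2, 0, 0, 2]
Reconstruct: [1, 1, 3, 3, 4, 5, 5, 8, 8]


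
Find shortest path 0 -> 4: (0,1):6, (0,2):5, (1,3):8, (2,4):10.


Dijkstra from 0:
Distances: {0: 0, 1: 6, 2: 5, 3: 14, 4: 15}
Shortest distance to 4 = 15, path = [0, 2, 4]


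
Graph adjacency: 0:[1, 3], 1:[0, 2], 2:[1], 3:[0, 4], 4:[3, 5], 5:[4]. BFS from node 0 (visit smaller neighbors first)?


BFS queue: start with [0]
Visit order: [0, 1, 3, 2, 4, 5]


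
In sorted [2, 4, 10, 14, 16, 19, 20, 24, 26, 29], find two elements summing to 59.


Two pointers: lo=0, hi=9
No pair sums to 59


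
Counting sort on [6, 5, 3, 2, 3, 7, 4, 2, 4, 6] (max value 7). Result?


Count array: [0, 0, 2, 2, 2, 1, 2, 1]
Reconstruct: [2, 2, 3, 3, 4, 4, 5, 6, 6, 7]


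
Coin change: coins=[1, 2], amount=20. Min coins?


dp[0]=0; dp[i]=1+min(dp[i-c] for c in coins)
...dp[15]=8, dp[16]=8, dp[17]=9, dp[18]=9, dp[19]=10, dp[20]=10
Minimum coins for 20 = 10


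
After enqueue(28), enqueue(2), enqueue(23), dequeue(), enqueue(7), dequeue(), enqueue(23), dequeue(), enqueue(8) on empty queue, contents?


enqueue(28) -> [28]
enqueue(2) -> [28, 2]
enqueue(23) -> [28, 2, 23]
dequeue() returns 28 -> [2, 23]
enqueue(7) -> [2, 23, 7]
dequeue() returns 2 -> [23, 7]
enqueue(23) -> [23, 7, 23]
dequeue() returns 23 -> [7, 23]
enqueue(8) -> [7, 23, 8]
Final queue (front to back): [7, 23, 8]


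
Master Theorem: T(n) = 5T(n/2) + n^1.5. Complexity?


a=5, b=2, c=1.5. log_2(5)=2.322 > c=1.5. Case 1: O(n^log_b(a)) = O(n^2.322)
Complexity: O(n^2.322)


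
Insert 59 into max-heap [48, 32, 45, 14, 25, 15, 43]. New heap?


Append 59: [48, 32, 45, 14, 25, 15, 43, 59]
Bubble up: swap idx 7(59) with idx 3(14); swap idx 3(59) with idx 1(32); swap idx 1(59) with idx 0(48)
Result: [59, 48, 45, 32, 25, 15, 43, 14]


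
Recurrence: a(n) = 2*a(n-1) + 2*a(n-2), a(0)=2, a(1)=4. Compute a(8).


Build bottom-up:
...a(6)=656, a(7)=1792, a(8)=2*1792+2*656=4896


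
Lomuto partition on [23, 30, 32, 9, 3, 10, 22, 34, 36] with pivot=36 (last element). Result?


Elements <= 36 go left of pivot.
Result: [23, 30, 32, 9, 3, 10, 22, 34, 36], pivot at index 8


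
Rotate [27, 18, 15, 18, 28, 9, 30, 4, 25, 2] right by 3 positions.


Right rotate by 3: [4, 25, 2, 27, 18, 15, 18, 28, 9, 30]


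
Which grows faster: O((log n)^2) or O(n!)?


polylogarithmic grows slower than factorial
O((log n)^2) is asymptotically smaller; O(n!) grows faster


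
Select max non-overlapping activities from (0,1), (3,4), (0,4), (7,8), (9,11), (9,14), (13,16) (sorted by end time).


Greedy: pick earliest-ending, then skip overlaps.
Selected (5 activities): [(0, 1), (3, 4), (7, 8), (9, 11), (13, 16)]


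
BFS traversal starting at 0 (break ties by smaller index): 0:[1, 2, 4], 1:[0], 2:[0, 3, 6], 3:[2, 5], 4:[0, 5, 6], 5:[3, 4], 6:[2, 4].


BFS queue: start with [0]
Visit order: [0, 1, 2, 4, 3, 6, 5]


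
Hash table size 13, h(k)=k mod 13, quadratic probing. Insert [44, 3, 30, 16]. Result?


Insertions: 44->slot 5; 3->slot 3; 30->slot 4; 16->slot 7
Table: [None, None, None, 3, 30, 44, None, 16, None, None, None, None, None]


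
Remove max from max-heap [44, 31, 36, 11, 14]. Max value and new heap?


Max = 44
Replace root with last, heapify down
Resulting heap: [36, 31, 14, 11]


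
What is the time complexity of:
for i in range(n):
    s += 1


Per nesting level: O(n) = O(n)
Complexity: O(n)


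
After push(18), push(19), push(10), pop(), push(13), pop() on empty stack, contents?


push(18) -> [18]
push(19) -> [18, 19]
push(10) -> [18, 19, 10]
pop() returns 10 -> [18, 19]
push(13) -> [18, 19, 13]
pop() returns 13 -> [18, 19]
Final stack (bottom to top): [18, 19]


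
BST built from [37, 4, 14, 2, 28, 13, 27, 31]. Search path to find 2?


BST root = 37
Search for 2: compare at each node
Path: [37, 4, 2]


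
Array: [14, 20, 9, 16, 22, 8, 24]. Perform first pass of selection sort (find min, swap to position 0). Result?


After one pass: [8, 20, 9, 16, 22, 14, 24]


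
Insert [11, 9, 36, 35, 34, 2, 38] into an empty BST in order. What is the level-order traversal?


Root = 11; build tree by BST insertion.
Level-Order traversal: [11, 9, 36, 2, 35, 38, 34]


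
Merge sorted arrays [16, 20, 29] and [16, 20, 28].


Compare heads, take smaller each step.
Merged: [16, 16, 20, 20, 28, 29]


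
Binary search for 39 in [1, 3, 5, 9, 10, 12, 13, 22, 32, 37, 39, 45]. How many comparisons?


Search for 39:
[0,11] mid=5 arr[5]=12
[6,11] mid=8 arr[8]=32
[9,11] mid=10 arr[10]=39
Total: 3 comparisons


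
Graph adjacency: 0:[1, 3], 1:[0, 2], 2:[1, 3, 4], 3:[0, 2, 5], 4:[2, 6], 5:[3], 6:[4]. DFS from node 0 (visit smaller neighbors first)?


DFS stack-based: start with [0]
Visit order: [0, 1, 2, 3, 5, 4, 6]


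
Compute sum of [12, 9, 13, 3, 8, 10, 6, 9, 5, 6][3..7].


Prefix sums: [0, 12, 21, 34, 37, 45, 55, 61, 70, 75, 81]
Sum[3..7] = prefix[8] - prefix[3] = 70 - 34 = 36


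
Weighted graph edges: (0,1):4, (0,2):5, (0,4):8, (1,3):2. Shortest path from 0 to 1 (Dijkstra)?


Dijkstra from 0:
Distances: {0: 0, 1: 4, 2: 5, 3: 6, 4: 8}
Shortest distance to 1 = 4, path = [0, 1]


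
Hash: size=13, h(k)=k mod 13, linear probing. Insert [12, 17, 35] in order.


Insertions: 12->slot 12; 17->slot 4; 35->slot 9
Table: [None, None, None, None, 17, None, None, None, None, 35, None, None, 12]


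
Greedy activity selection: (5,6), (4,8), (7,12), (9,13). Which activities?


Greedy: pick earliest-ending, then skip overlaps.
Selected (2 activities): [(5, 6), (7, 12)]


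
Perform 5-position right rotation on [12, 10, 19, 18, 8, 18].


Right rotate by 5: [10, 19, 18, 8, 18, 12]


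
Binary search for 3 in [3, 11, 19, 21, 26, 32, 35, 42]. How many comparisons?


Search for 3:
[0,7] mid=3 arr[3]=21
[0,2] mid=1 arr[1]=11
[0,0] mid=0 arr[0]=3
Total: 3 comparisons


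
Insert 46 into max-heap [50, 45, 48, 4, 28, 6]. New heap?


Append 46: [50, 45, 48, 4, 28, 6, 46]
Bubble up: no swaps needed
Result: [50, 45, 48, 4, 28, 6, 46]


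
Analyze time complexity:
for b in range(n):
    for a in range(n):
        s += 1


Per nesting level: O(n) * O(n) = O(n^2)
Complexity: O(n^2)


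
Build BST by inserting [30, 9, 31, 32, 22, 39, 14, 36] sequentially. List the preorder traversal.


Root = 30; build tree by BST insertion.
Preorder traversal: [30, 9, 22, 14, 31, 32, 39, 36]


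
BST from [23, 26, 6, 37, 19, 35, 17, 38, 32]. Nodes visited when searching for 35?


BST root = 23
Search for 35: compare at each node
Path: [23, 26, 37, 35]


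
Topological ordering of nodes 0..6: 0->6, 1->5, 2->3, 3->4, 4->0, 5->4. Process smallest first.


Kahn's algorithm, process smallest node first
Order: [1, 2, 3, 5, 4, 0, 6]


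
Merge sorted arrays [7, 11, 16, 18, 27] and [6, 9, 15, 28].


Compare heads, take smaller each step.
Merged: [6, 7, 9, 11, 15, 16, 18, 27, 28]


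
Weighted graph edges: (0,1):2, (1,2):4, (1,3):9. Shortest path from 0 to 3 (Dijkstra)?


Dijkstra from 0:
Distances: {0: 0, 1: 2, 2: 6, 3: 11}
Shortest distance to 3 = 11, path = [0, 1, 3]


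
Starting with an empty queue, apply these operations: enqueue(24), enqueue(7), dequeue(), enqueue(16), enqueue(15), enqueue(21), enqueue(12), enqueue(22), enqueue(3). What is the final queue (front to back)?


enqueue(24) -> [24]
enqueue(7) -> [24, 7]
dequeue() returns 24 -> [7]
enqueue(16) -> [7, 16]
enqueue(15) -> [7, 16, 15]
enqueue(21) -> [7, 16, 15, 21]
enqueue(12) -> [7, 16, 15, 21, 12]
enqueue(22) -> [7, 16, 15, 21, 12, 22]
enqueue(3) -> [7, 16, 15, 21, 12, 22, 3]
Final queue (front to back): [7, 16, 15, 21, 12, 22, 3]


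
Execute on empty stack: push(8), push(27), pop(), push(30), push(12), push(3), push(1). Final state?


push(8) -> [8]
push(27) -> [8, 27]
pop() returns 27 -> [8]
push(30) -> [8, 30]
push(12) -> [8, 30, 12]
push(3) -> [8, 30, 12, 3]
push(1) -> [8, 30, 12, 3, 1]
Final stack (bottom to top): [8, 30, 12, 3, 1]


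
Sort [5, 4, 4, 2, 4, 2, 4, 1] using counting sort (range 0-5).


Count array: [0, 1, 2, 0, 4, 1]
Reconstruct: [1, 2, 2, 4, 4, 4, 4, 5]


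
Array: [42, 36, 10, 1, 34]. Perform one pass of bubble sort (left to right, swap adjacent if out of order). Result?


After one pass: [36, 10, 1, 34, 42]


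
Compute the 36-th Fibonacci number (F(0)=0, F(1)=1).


F(n)=F(n-1)+F(n-2)
...F(34)=5702887, F(35)=9227465, F(36)=14930352


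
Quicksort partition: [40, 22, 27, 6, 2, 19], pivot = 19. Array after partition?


Elements <= 19 go left of pivot.
Result: [6, 2, 19, 40, 22, 27], pivot at index 2


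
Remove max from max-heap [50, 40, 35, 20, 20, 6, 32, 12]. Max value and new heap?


Max = 50
Replace root with last, heapify down
Resulting heap: [40, 20, 35, 12, 20, 6, 32]


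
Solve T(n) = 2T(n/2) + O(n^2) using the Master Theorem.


a=2, b=2, c=2. log_2(2)=1 < c=2. Case 3: O(n^c) = O(n^2)
Complexity: O(n^2)


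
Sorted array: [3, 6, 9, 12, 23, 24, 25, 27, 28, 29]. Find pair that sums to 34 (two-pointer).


Two pointers: lo=0, hi=9
Found pair: (6, 28) summing to 34


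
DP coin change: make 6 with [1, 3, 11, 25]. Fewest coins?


dp[0]=0; dp[i]=1+min(dp[i-c] for c in coins)
...dp[1]=1, dp[2]=2, dp[3]=1, dp[4]=2, dp[5]=3, dp[6]=2
Minimum coins for 6 = 2


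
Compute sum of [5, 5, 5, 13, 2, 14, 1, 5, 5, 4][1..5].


Prefix sums: [0, 5, 10, 15, 28, 30, 44, 45, 50, 55, 59]
Sum[1..5] = prefix[6] - prefix[1] = 44 - 5 = 39


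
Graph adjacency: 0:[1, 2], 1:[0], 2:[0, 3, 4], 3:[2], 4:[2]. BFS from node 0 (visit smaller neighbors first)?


BFS queue: start with [0]
Visit order: [0, 1, 2, 3, 4]


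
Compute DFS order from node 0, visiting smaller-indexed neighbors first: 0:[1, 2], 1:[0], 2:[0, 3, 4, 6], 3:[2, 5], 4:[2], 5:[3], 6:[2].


DFS stack-based: start with [0]
Visit order: [0, 1, 2, 3, 5, 4, 6]


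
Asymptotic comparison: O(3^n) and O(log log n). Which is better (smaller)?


double-logarithmic grows slower than exponential (base 3)
O(log log n) is asymptotically smaller; O(3^n) grows faster


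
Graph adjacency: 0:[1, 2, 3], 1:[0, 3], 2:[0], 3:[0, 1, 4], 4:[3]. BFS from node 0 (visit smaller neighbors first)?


BFS queue: start with [0]
Visit order: [0, 1, 2, 3, 4]


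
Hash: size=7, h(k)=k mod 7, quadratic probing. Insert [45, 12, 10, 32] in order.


Insertions: 45->slot 3; 12->slot 5; 10->slot 4; 32->slot 1
Table: [None, 32, None, 45, 10, 12, None]


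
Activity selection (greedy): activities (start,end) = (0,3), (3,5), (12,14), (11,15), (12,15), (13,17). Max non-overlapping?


Greedy: pick earliest-ending, then skip overlaps.
Selected (3 activities): [(0, 3), (3, 5), (12, 14)]


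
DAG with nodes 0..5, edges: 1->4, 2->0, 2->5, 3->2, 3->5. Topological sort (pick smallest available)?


Kahn's algorithm, process smallest node first
Order: [1, 3, 2, 0, 4, 5]


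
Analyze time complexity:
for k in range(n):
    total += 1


Per nesting level: O(n) = O(n)
Complexity: O(n)


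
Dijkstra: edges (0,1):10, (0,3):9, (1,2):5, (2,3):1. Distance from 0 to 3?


Dijkstra from 0:
Distances: {0: 0, 1: 10, 2: 10, 3: 9}
Shortest distance to 3 = 9, path = [0, 3]


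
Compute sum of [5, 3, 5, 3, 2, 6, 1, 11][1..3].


Prefix sums: [0, 5, 8, 13, 16, 18, 24, 25, 36]
Sum[1..3] = prefix[4] - prefix[1] = 16 - 5 = 11


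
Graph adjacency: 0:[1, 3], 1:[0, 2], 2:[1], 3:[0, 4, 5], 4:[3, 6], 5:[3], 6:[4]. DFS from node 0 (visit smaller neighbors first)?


DFS stack-based: start with [0]
Visit order: [0, 1, 2, 3, 4, 6, 5]


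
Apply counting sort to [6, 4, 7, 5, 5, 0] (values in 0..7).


Count array: [1, 0, 0, 0, 1, 2, 1, 1]
Reconstruct: [0, 4, 5, 5, 6, 7]


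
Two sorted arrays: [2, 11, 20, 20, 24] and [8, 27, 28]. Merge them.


Compare heads, take smaller each step.
Merged: [2, 8, 11, 20, 20, 24, 27, 28]


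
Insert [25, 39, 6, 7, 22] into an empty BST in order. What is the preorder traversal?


Root = 25; build tree by BST insertion.
Preorder traversal: [25, 6, 7, 22, 39]


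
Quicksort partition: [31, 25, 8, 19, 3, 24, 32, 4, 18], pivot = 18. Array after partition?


Elements <= 18 go left of pivot.
Result: [8, 3, 4, 18, 25, 24, 32, 31, 19], pivot at index 3


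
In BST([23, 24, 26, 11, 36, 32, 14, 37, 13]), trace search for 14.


BST root = 23
Search for 14: compare at each node
Path: [23, 11, 14]


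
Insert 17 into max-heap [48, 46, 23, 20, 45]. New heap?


Append 17: [48, 46, 23, 20, 45, 17]
Bubble up: no swaps needed
Result: [48, 46, 23, 20, 45, 17]


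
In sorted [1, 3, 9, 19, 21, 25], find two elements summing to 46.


Two pointers: lo=0, hi=5
Found pair: (21, 25) summing to 46


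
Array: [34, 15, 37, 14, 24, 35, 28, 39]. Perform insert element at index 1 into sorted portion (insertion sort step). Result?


After one pass: [15, 34, 37, 14, 24, 35, 28, 39]


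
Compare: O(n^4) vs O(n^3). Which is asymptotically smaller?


cubic grows slower than quartic
O(n^3) is asymptotically smaller; O(n^4) grows faster


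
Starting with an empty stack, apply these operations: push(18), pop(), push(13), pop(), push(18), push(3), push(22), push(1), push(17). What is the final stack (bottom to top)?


push(18) -> [18]
pop() returns 18 -> []
push(13) -> [13]
pop() returns 13 -> []
push(18) -> [18]
push(3) -> [18, 3]
push(22) -> [18, 3, 22]
push(1) -> [18, 3, 22, 1]
push(17) -> [18, 3, 22, 1, 17]
Final stack (bottom to top): [18, 3, 22, 1, 17]


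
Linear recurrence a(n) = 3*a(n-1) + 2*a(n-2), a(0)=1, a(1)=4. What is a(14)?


Build bottom-up:
...a(12)=4608514, a(13)=16413466, a(14)=3*16413466+2*4608514=58457426


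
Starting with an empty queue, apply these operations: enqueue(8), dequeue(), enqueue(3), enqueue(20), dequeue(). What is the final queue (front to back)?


enqueue(8) -> [8]
dequeue() returns 8 -> []
enqueue(3) -> [3]
enqueue(20) -> [3, 20]
dequeue() returns 3 -> [20]
Final queue (front to back): [20]


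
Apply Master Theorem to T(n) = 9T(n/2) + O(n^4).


a=9, b=2, c=4. log_2(9)=3.170 < c=4. Case 3: O(n^c) = O(n^4)
Complexity: O(n^4)


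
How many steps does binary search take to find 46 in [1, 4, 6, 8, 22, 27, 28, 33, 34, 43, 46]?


Search for 46:
[0,10] mid=5 arr[5]=27
[6,10] mid=8 arr[8]=34
[9,10] mid=9 arr[9]=43
[10,10] mid=10 arr[10]=46
Total: 4 comparisons


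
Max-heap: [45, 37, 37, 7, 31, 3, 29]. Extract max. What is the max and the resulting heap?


Max = 45
Replace root with last, heapify down
Resulting heap: [37, 31, 37, 7, 29, 3]


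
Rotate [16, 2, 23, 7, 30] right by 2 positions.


Right rotate by 2: [7, 30, 16, 2, 23]


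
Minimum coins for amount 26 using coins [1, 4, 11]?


dp[0]=0; dp[i]=1+min(dp[i-c] for c in coins)
...dp[21]=5, dp[22]=2, dp[23]=3, dp[24]=4, dp[25]=5, dp[26]=3
Minimum coins for 26 = 3


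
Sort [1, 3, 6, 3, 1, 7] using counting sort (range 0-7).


Count array: [0, 2, 0, 2, 0, 0, 1, 1]
Reconstruct: [1, 1, 3, 3, 6, 7]


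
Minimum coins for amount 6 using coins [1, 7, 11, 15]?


dp[0]=0; dp[i]=1+min(dp[i-c] for c in coins)
...dp[1]=1, dp[2]=2, dp[3]=3, dp[4]=4, dp[5]=5, dp[6]=6
Minimum coins for 6 = 6


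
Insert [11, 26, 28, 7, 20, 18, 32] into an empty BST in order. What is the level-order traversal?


Root = 11; build tree by BST insertion.
Level-Order traversal: [11, 7, 26, 20, 28, 18, 32]


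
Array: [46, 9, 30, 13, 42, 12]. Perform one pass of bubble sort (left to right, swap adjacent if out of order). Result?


After one pass: [9, 30, 13, 42, 12, 46]


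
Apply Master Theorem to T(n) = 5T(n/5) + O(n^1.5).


a=5, b=5, c=1.5. log_5(5)=1 < c=1.5. Case 3: O(n^c) = O(n^1.500)
Complexity: O(n^1.500)


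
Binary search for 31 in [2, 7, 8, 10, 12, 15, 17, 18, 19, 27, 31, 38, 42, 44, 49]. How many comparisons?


Search for 31:
[0,14] mid=7 arr[7]=18
[8,14] mid=11 arr[11]=38
[8,10] mid=9 arr[9]=27
[10,10] mid=10 arr[10]=31
Total: 4 comparisons


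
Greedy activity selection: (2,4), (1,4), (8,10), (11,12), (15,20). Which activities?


Greedy: pick earliest-ending, then skip overlaps.
Selected (4 activities): [(2, 4), (8, 10), (11, 12), (15, 20)]


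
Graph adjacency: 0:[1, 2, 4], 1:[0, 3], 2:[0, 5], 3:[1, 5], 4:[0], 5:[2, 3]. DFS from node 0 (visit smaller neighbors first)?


DFS stack-based: start with [0]
Visit order: [0, 1, 3, 5, 2, 4]


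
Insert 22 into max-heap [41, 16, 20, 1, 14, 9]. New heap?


Append 22: [41, 16, 20, 1, 14, 9, 22]
Bubble up: swap idx 6(22) with idx 2(20)
Result: [41, 16, 22, 1, 14, 9, 20]


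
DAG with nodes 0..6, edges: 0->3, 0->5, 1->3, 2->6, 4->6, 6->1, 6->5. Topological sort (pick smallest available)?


Kahn's algorithm, process smallest node first
Order: [0, 2, 4, 6, 1, 3, 5]


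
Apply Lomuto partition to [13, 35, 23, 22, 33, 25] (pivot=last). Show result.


Elements <= 25 go left of pivot.
Result: [13, 23, 22, 25, 33, 35], pivot at index 3


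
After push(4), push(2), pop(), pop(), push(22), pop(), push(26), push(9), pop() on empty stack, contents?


push(4) -> [4]
push(2) -> [4, 2]
pop() returns 2 -> [4]
pop() returns 4 -> []
push(22) -> [22]
pop() returns 22 -> []
push(26) -> [26]
push(9) -> [26, 9]
pop() returns 9 -> [26]
Final stack (bottom to top): [26]


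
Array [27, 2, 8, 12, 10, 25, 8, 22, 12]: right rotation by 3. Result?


Right rotate by 3: [8, 22, 12, 27, 2, 8, 12, 10, 25]


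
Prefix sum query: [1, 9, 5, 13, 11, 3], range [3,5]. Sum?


Prefix sums: [0, 1, 10, 15, 28, 39, 42]
Sum[3..5] = prefix[6] - prefix[3] = 42 - 15 = 27


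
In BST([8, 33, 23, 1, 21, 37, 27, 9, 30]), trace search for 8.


BST root = 8
Search for 8: compare at each node
Path: [8]


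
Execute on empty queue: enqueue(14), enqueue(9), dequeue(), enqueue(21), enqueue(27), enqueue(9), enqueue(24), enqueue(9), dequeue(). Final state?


enqueue(14) -> [14]
enqueue(9) -> [14, 9]
dequeue() returns 14 -> [9]
enqueue(21) -> [9, 21]
enqueue(27) -> [9, 21, 27]
enqueue(9) -> [9, 21, 27, 9]
enqueue(24) -> [9, 21, 27, 9, 24]
enqueue(9) -> [9, 21, 27, 9, 24, 9]
dequeue() returns 9 -> [21, 27, 9, 24, 9]
Final queue (front to back): [21, 27, 9, 24, 9]


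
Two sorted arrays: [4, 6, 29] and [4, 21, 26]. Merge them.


Compare heads, take smaller each step.
Merged: [4, 4, 6, 21, 26, 29]


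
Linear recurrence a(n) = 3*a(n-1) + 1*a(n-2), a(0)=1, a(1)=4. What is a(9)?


Build bottom-up:
...a(7)=5116, a(8)=16897, a(9)=3*16897+1*5116=55807


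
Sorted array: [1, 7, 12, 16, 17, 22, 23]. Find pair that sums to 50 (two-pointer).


Two pointers: lo=0, hi=6
No pair sums to 50


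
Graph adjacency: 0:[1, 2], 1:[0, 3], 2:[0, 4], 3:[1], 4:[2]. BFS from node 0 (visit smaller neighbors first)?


BFS queue: start with [0]
Visit order: [0, 1, 2, 3, 4]


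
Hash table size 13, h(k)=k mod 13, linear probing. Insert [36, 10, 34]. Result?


Insertions: 36->slot 10; 10->slot 11; 34->slot 8
Table: [None, None, None, None, None, None, None, None, 34, None, 36, 10, None]


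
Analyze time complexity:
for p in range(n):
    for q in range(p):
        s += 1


Per nesting level: O(n) * O(n) [triangular over p] = O(n^2)
Complexity: O(n^2)


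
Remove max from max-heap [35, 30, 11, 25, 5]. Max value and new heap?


Max = 35
Replace root with last, heapify down
Resulting heap: [30, 25, 11, 5]


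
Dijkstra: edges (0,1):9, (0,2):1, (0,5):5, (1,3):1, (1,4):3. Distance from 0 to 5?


Dijkstra from 0:
Distances: {0: 0, 1: 9, 2: 1, 3: 10, 4: 12, 5: 5}
Shortest distance to 5 = 5, path = [0, 5]


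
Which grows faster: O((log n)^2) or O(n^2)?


polylogarithmic grows slower than quadratic
O((log n)^2) is asymptotically smaller; O(n^2) grows faster


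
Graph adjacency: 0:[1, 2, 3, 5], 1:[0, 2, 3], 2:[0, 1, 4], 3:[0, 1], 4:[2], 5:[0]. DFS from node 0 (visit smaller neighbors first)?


DFS stack-based: start with [0]
Visit order: [0, 1, 2, 4, 3, 5]


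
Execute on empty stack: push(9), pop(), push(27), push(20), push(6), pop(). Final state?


push(9) -> [9]
pop() returns 9 -> []
push(27) -> [27]
push(20) -> [27, 20]
push(6) -> [27, 20, 6]
pop() returns 6 -> [27, 20]
Final stack (bottom to top): [27, 20]


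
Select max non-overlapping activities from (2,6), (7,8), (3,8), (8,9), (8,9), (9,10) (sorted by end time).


Greedy: pick earliest-ending, then skip overlaps.
Selected (4 activities): [(2, 6), (7, 8), (8, 9), (9, 10)]


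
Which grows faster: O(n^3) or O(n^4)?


cubic grows slower than quartic
O(n^3) is asymptotically smaller; O(n^4) grows faster
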